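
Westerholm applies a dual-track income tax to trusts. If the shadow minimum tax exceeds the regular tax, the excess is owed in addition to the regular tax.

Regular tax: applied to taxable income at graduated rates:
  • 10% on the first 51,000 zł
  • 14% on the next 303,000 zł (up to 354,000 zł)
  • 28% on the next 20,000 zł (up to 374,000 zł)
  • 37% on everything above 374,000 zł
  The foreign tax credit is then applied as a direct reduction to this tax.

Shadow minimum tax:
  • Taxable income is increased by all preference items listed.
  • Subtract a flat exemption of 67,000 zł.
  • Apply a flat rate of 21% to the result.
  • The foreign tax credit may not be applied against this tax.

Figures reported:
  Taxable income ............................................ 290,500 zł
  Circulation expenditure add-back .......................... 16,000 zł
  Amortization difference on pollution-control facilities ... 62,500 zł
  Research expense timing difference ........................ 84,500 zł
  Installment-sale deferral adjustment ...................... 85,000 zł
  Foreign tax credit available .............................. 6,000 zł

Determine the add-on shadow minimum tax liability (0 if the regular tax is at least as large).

Regular tax:
  51,000 zł × 10% = 5,100 zł
  239,500 zł × 14% = 33,530 zł
  → 38,630 zł
  Less foreign tax credit 6,000 zł → 32,630 zł

Shadow minimum tax:
  Adjusted income: 290,500 zł + 16,000 zł + 62,500 zł + 84,500 zł + 85,000 zł = 538,500 zł
  Less exemption 67,000 zł → base 471,500 zł
  471,500 zł × 21% = 99,015 zł

Excess of shadow minimum tax over regular tax: 99,015 zł − 32,630 zł = 66,385 zł.

66,385 zł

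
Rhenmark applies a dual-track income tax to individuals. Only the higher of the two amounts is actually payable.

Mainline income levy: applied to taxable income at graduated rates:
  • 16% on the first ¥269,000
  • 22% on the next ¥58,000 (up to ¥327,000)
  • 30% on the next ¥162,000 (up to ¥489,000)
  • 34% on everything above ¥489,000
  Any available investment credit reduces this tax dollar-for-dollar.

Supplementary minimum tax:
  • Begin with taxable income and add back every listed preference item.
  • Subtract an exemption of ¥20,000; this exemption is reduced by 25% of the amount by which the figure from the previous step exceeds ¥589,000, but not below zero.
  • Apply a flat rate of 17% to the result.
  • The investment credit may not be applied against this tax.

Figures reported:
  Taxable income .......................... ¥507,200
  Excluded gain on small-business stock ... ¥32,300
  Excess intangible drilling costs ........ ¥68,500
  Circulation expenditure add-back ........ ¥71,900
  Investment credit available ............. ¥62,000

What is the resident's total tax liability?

¥115,583

Supplementary minimum tax:
  Adjusted income: ¥507,200 + ¥32,300 + ¥68,500 + ¥71,900 = ¥679,900
  Exemption: 25% × (¥679,900 − ¥589,000) = ¥22,725 ≥ ¥20,000, so the exemption is fully phased out
  Base: ¥679,900 − ¥0 = ¥679,900
  ¥679,900 × 17% = ¥115,583

Mainline income levy:
  ¥269,000 × 16% = ¥43,040
  ¥58,000 × 22% = ¥12,760
  ¥162,000 × 30% = ¥48,600
  ¥18,200 × 34% = ¥6,188
  → ¥110,588
  Less investment credit ¥62,000 → ¥48,588

¥115,583 > ¥48,588, so the supplementary minimum tax is the binding amount.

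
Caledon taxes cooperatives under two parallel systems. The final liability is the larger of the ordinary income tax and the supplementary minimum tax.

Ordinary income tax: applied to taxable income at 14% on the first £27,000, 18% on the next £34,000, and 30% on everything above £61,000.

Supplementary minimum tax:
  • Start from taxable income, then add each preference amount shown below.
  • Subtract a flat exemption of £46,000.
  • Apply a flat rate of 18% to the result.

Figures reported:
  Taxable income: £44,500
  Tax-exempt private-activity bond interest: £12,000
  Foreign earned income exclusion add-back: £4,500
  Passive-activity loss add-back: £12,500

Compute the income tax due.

Ordinary income tax:
  £27,000 × 14% = £3,780
  £17,500 × 18% = £3,150
  → £6,930

Supplementary minimum tax:
  Adjusted income: £44,500 + £12,000 + £4,500 + £12,500 = £73,500
  Less exemption £46,000 → base £27,500
  £27,500 × 18% = £4,950

£6,930 > £4,950, so the ordinary income tax governs.

£6,930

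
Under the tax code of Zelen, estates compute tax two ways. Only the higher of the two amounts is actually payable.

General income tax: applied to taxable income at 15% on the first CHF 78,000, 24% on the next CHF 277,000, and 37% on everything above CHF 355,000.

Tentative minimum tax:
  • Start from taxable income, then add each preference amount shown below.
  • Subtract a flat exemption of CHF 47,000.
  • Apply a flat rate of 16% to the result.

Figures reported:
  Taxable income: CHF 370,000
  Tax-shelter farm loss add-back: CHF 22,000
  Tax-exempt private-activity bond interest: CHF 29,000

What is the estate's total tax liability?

General income tax:
  CHF 78,000 × 15% = CHF 11,700
  CHF 277,000 × 24% = CHF 66,480
  CHF 15,000 × 37% = CHF 5,550
  → CHF 83,730

Tentative minimum tax:
  Adjusted income: CHF 370,000 + CHF 22,000 + CHF 29,000 = CHF 421,000
  Less exemption CHF 47,000 → base CHF 374,000
  CHF 374,000 × 16% = CHF 59,840

CHF 83,730 > CHF 59,840, so the general income tax governs.

CHF 83,730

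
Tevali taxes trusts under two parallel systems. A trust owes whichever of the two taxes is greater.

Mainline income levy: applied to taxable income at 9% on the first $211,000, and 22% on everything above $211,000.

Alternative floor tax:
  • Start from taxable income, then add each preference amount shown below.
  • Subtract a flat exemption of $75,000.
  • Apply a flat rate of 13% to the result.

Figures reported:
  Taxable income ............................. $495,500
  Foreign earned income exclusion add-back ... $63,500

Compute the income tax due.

Alternative floor tax:
  Adjusted income: $495,500 + $63,500 = $559,000
  Less exemption $75,000 → base $484,000
  $484,000 × 13% = $62,920

Mainline income levy:
  $211,000 × 9% = $18,990
  $284,500 × 22% = $62,590
  → $81,580

$81,580 > $62,920, so the mainline income levy governs.

$81,580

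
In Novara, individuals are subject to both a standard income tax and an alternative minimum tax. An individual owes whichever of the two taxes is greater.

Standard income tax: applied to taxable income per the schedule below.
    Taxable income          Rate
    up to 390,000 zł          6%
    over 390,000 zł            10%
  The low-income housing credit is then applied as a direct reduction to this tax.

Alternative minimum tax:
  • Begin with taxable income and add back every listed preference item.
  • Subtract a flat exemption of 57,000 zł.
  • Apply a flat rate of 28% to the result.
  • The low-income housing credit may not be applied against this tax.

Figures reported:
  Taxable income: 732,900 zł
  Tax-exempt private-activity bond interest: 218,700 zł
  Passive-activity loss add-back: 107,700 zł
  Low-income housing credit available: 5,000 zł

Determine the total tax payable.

280,644 zł

Alternative minimum tax:
  Adjusted income: 732,900 zł + 218,700 zł + 107,700 zł = 1,059,300 zł
  Less exemption 57,000 zł → base 1,002,300 zł
  1,002,300 zł × 28% = 280,644 zł

Standard income tax:
  390,000 zł × 6% = 23,400 zł
  342,900 zł × 10% = 34,290 zł
  → 57,690 zł
  Less low-income housing credit 5,000 zł → 52,690 zł

280,644 zł > 52,690 zł, so the alternative minimum tax is the binding amount.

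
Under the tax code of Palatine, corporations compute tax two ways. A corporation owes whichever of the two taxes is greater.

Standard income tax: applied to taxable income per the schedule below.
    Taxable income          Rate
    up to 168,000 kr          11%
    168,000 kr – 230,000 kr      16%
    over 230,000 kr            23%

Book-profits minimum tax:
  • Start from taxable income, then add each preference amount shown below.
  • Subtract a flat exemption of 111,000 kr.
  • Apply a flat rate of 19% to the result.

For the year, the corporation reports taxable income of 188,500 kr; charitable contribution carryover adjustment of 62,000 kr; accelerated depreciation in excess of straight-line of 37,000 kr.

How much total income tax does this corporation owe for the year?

Standard income tax:
  168,000 kr × 11% = 18,480 kr
  20,500 kr × 16% = 3,280 kr
  → 21,760 kr

Book-profits minimum tax:
  Adjusted income: 188,500 kr + 62,000 kr + 37,000 kr = 287,500 kr
  Less exemption 111,000 kr → base 176,500 kr
  176,500 kr × 19% = 33,535 kr

33,535 kr > 21,760 kr, so the book-profits minimum tax is the binding amount.

33,535 kr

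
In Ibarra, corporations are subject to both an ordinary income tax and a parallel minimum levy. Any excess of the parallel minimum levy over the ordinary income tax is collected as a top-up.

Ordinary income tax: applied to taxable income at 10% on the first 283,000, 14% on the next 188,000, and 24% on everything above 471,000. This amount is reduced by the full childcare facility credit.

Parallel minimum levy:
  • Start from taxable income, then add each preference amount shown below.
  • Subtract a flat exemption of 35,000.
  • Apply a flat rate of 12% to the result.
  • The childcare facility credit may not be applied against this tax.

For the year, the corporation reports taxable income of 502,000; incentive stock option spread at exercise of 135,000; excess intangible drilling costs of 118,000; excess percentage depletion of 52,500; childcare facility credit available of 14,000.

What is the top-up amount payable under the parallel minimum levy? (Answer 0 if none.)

44,640

Ordinary income tax:
  283,000 × 10% = 28,300
  188,000 × 14% = 26,320
  31,000 × 24% = 7,440
  → 62,060
  Less childcare facility credit 14,000 → 48,060

Parallel minimum levy:
  Adjusted income: 502,000 + 135,000 + 118,000 + 52,500 = 807,500
  Less exemption 35,000 → base 772,500
  772,500 × 12% = 92,700

Excess of parallel minimum levy over ordinary income tax: 92,700 − 48,060 = 44,640.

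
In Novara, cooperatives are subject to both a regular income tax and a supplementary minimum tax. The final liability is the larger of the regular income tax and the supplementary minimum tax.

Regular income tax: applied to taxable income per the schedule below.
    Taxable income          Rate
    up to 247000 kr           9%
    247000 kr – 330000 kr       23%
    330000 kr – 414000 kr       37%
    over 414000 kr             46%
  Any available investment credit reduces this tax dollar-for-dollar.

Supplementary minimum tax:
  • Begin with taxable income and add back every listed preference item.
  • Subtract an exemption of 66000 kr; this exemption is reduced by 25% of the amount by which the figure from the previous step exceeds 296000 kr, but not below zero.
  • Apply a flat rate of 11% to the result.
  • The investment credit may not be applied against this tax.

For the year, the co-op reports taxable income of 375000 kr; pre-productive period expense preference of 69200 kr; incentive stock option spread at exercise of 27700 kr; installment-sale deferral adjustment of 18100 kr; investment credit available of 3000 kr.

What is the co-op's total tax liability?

Supplementary minimum tax:
  Adjusted income: 375000 kr + 69200 kr + 27700 kr + 18100 kr = 490000 kr
  Exemption: 66000 kr − 25% × (490000 kr − 296000 kr) = 66000 kr − 48500 kr = 17500 kr
  Base: 490000 kr − 17500 kr = 472500 kr
  472500 kr × 11% = 51975 kr

Regular income tax:
  247000 kr × 9% = 22230 kr
  83000 kr × 23% = 19090 kr
  45000 kr × 37% = 16650 kr
  → 57970 kr
  Less investment credit 3000 kr → 54970 kr

54970 kr > 51975 kr, so the regular income tax governs.

54970 kr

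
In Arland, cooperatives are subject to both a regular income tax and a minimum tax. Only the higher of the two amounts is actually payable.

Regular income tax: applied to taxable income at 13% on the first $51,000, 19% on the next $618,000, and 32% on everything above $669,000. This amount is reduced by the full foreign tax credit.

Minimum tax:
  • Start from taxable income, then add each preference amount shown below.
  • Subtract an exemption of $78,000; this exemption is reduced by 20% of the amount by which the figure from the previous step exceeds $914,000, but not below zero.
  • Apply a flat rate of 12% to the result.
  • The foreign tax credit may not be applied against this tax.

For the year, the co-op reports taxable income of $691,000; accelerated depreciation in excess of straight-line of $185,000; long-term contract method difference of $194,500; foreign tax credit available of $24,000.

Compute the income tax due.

$122,856

Minimum tax:
  Adjusted income: $691,000 + $185,000 + $194,500 = $1,070,500
  Exemption: $78,000 − 20% × ($1,070,500 − $914,000) = $78,000 − $31,300 = $46,700
  Base: $1,070,500 − $46,700 = $1,023,800
  $1,023,800 × 12% = $122,856

Regular income tax:
  $51,000 × 13% = $6,630
  $618,000 × 19% = $117,420
  $22,000 × 32% = $7,040
  → $131,090
  Less foreign tax credit $24,000 → $107,090

$122,856 > $107,090, so the minimum tax is the binding amount.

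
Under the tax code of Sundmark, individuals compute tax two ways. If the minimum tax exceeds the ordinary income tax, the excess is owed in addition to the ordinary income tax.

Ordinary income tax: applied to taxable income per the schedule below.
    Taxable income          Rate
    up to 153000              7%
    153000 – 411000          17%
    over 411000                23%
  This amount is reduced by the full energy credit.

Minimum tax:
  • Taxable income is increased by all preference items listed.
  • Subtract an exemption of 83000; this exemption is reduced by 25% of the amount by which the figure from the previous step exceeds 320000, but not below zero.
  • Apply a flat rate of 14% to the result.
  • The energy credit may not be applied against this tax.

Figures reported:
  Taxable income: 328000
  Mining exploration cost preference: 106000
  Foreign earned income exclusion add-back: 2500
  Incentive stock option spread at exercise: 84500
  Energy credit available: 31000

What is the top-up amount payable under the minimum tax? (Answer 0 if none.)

Minimum tax:
  Adjusted income: 328000 + 106000 + 2500 + 84500 = 521000
  Exemption: 83000 − 25% × (521000 − 320000) = 83000 − 50250 = 32750
  Base: 521000 − 32750 = 488250
  488250 × 14% = 68355

Ordinary income tax:
  153000 × 7% = 10710
  175000 × 17% = 29750
  → 40460
  Less energy credit 31000 → 9460

Excess of minimum tax over ordinary income tax: 68355 − 9460 = 58895.

58895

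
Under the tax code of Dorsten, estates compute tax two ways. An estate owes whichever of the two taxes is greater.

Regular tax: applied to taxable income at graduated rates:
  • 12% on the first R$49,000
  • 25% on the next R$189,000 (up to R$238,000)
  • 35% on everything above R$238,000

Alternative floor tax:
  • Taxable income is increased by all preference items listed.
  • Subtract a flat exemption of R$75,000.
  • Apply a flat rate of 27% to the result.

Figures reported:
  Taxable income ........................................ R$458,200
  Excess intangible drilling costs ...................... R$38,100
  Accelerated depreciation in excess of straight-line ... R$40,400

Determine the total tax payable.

R$130,200

Regular tax:
  R$49,000 × 12% = R$5,880
  R$189,000 × 25% = R$47,250
  R$220,200 × 35% = R$77,070
  → R$130,200

Alternative floor tax:
  Adjusted income: R$458,200 + R$38,100 + R$40,400 = R$536,700
  Less exemption R$75,000 → base R$461,700
  R$461,700 × 27% = R$124,659

R$130,200 > R$124,659, so the regular tax governs.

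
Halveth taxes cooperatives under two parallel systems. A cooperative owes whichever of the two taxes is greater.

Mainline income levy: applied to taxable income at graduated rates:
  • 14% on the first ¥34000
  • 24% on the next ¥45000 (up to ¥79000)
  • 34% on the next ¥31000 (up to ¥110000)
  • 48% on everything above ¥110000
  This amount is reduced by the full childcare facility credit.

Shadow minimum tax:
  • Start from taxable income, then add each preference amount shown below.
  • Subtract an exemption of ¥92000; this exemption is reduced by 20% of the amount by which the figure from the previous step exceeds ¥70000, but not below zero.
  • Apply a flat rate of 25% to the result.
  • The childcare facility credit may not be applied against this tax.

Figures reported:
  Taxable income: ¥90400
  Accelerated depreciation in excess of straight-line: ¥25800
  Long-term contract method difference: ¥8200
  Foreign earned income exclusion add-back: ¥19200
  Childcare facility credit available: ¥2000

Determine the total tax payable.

¥17436

Shadow minimum tax:
  Adjusted income: ¥90400 + ¥25800 + ¥8200 + ¥19200 = ¥143600
  Exemption: ¥92000 − 20% × (¥143600 − ¥70000) = ¥92000 − ¥14720 = ¥77280
  Base: ¥143600 − ¥77280 = ¥66320
  ¥66320 × 25% = ¥16580

Mainline income levy:
  ¥34000 × 14% = ¥4760
  ¥45000 × 24% = ¥10800
  ¥11400 × 34% = ¥3876
  → ¥19436
  Less childcare facility credit ¥2000 → ¥17436

¥17436 > ¥16580, so the mainline income levy governs.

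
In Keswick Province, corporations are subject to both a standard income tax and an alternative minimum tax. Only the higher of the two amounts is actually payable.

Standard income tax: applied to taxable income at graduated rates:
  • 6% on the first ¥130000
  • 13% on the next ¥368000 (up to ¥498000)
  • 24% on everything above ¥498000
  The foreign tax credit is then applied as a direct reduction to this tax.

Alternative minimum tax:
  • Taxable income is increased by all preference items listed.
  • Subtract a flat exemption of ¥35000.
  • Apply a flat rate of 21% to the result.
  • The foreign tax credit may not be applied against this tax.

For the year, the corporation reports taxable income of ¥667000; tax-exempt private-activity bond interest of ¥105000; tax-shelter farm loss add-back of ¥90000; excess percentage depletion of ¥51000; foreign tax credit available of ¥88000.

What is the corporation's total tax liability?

¥184380

Standard income tax:
  ¥130000 × 6% = ¥7800
  ¥368000 × 13% = ¥47840
  ¥169000 × 24% = ¥40560
  → ¥96200
  Less foreign tax credit ¥88000 → ¥8200

Alternative minimum tax:
  Adjusted income: ¥667000 + ¥105000 + ¥90000 + ¥51000 = ¥913000
  Less exemption ¥35000 → base ¥878000
  ¥878000 × 21% = ¥184380

¥184380 > ¥8200, so the alternative minimum tax is the binding amount.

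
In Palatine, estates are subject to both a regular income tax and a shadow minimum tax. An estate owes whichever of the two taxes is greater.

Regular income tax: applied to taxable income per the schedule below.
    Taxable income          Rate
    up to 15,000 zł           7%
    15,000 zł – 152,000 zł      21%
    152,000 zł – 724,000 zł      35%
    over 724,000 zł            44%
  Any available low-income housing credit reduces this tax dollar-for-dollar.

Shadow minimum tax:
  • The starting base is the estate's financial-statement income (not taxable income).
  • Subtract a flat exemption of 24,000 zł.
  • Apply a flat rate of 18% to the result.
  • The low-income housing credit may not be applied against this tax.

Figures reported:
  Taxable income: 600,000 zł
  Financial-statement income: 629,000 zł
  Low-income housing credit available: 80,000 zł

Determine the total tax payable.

Shadow minimum tax:
  Base (financial-statement income): 629,000 zł
  Less exemption 24,000 zł → base 605,000 zł
  605,000 zł × 18% = 108,900 zł

Regular income tax:
  15,000 zł × 7% = 1,050 zł
  137,000 zł × 21% = 28,770 zł
  448,000 zł × 35% = 156,800 zł
  → 186,620 zł
  Less low-income housing credit 80,000 zł → 106,620 zł

108,900 zł > 106,620 zł, so the shadow minimum tax is the binding amount.

108,900 zł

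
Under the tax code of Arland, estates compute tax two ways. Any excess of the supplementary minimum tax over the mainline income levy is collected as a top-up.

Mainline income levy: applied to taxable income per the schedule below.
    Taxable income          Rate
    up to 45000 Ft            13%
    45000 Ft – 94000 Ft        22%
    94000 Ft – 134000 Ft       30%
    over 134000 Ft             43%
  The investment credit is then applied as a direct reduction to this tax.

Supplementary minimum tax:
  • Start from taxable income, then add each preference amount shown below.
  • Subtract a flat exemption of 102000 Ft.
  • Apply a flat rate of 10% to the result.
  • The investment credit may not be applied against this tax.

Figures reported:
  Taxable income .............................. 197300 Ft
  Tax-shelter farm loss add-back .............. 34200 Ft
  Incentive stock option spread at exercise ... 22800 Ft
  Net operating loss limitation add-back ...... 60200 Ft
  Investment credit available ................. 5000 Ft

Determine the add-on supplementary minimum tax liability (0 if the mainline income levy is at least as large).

0 Ft

Supplementary minimum tax:
  Adjusted income: 197300 Ft + 34200 Ft + 22800 Ft + 60200 Ft = 314500 Ft
  Less exemption 102000 Ft → base 212500 Ft
  212500 Ft × 10% = 21250 Ft

Mainline income levy:
  45000 Ft × 13% = 5850 Ft
  49000 Ft × 22% = 10780 Ft
  40000 Ft × 30% = 12000 Ft
  63300 Ft × 43% = 27219 Ft
  → 55849 Ft
  Less investment credit 5000 Ft → 50849 Ft

21250 Ft ≤ 50849 Ft, so no add-on is due.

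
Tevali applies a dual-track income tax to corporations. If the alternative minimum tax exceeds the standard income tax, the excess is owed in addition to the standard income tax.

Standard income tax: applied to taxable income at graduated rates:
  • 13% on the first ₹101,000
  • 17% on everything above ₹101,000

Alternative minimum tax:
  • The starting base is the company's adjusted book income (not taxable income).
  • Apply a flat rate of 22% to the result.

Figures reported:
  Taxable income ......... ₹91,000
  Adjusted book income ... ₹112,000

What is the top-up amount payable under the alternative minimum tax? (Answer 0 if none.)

₹12,810

Alternative minimum tax:
  Base (adjusted book income): ₹112,000
  ₹112,000 × 22% = ₹24,640

Standard income tax:
  ₹91,000 × 13% = ₹11,830

Excess of alternative minimum tax over standard income tax: ₹24,640 − ₹11,830 = ₹12,810.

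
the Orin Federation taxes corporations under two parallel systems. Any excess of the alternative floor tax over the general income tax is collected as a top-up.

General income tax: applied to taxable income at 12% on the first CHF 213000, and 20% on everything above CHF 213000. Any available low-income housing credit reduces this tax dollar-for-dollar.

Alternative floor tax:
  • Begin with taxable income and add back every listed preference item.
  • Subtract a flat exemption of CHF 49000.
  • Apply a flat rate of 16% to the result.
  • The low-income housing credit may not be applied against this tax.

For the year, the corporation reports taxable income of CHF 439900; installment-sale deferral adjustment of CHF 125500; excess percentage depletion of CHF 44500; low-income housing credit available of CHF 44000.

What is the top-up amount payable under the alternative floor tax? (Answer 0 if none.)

CHF 62804

Alternative floor tax:
  Adjusted income: CHF 439900 + CHF 125500 + CHF 44500 = CHF 609900
  Less exemption CHF 49000 → base CHF 560900
  CHF 560900 × 16% = CHF 89744

General income tax:
  CHF 213000 × 12% = CHF 25560
  CHF 226900 × 20% = CHF 45380
  → CHF 70940
  Less low-income housing credit CHF 44000 → CHF 26940

Excess of alternative floor tax over general income tax: CHF 89744 − CHF 26940 = CHF 62804.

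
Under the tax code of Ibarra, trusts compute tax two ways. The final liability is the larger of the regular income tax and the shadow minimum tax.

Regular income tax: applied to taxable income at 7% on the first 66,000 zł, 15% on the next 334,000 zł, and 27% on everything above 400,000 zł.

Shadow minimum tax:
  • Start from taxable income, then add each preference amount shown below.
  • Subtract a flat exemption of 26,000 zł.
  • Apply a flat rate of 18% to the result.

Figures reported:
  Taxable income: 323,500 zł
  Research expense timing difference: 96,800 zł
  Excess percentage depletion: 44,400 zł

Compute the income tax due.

78,966 zł

Regular income tax:
  66,000 zł × 7% = 4,620 zł
  257,500 zł × 15% = 38,625 zł
  → 43,245 zł

Shadow minimum tax:
  Adjusted income: 323,500 zł + 96,800 zł + 44,400 zł = 464,700 zł
  Less exemption 26,000 zł → base 438,700 zł
  438,700 zł × 18% = 78,966 zł

78,966 zł > 43,245 zł, so the shadow minimum tax is the binding amount.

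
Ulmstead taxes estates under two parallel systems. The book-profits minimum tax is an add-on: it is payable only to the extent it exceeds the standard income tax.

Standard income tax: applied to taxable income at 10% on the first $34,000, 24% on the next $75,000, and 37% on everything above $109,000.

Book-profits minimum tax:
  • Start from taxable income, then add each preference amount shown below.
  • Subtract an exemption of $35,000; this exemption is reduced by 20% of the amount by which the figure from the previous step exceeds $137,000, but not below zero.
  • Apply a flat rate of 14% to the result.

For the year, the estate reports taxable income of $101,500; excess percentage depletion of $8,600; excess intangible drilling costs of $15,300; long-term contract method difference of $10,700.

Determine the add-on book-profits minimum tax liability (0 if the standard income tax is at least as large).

Book-profits minimum tax:
  Adjusted income: $101,500 + $8,600 + $15,300 + $10,700 = $136,100
  Exemption: $136,100 ≤ $137,000, so full $35,000 applies
  Base: $136,100 − $35,000 = $101,100
  $101,100 × 14% = $14,154

Standard income tax:
  $34,000 × 10% = $3,400
  $67,500 × 24% = $16,200
  → $19,600

$14,154 ≤ $19,600, so no add-on is due.

$0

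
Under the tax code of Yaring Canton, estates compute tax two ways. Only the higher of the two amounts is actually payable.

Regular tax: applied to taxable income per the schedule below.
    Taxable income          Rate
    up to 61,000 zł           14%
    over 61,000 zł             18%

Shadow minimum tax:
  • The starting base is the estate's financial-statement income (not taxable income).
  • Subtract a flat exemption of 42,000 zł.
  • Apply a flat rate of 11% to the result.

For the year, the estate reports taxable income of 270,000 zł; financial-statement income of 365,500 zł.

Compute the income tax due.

Shadow minimum tax:
  Base (financial-statement income): 365,500 zł
  Less exemption 42,000 zł → base 323,500 zł
  323,500 zł × 11% = 35,585 zł

Regular tax:
  61,000 zł × 14% = 8,540 zł
  209,000 zł × 18% = 37,620 zł
  → 46,160 zł

46,160 zł > 35,585 zł, so the regular tax governs.

46,160 zł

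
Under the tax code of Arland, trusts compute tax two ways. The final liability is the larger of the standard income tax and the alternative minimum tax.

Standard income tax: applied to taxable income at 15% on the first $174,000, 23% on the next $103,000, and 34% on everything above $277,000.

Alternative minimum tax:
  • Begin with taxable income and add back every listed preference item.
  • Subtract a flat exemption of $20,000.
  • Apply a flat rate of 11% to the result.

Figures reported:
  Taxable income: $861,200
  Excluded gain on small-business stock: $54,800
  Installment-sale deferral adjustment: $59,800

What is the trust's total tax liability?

Standard income tax:
  $174,000 × 15% = $26,100
  $103,000 × 23% = $23,690
  $584,200 × 34% = $198,628
  → $248,418

Alternative minimum tax:
  Adjusted income: $861,200 + $54,800 + $59,800 = $975,800
  Less exemption $20,000 → base $955,800
  $955,800 × 11% = $105,138

$248,418 > $105,138, so the standard income tax governs.

$248,418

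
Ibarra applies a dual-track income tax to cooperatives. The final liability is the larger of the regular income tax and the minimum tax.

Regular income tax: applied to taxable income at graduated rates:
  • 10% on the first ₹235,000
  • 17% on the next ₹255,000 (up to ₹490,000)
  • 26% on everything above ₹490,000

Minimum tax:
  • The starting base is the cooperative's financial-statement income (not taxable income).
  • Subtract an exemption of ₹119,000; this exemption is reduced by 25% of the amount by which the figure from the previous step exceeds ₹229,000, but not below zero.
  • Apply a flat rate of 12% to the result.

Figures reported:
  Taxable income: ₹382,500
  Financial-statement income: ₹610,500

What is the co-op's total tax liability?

₹70,425

Minimum tax:
  Base (financial-statement income): ₹610,500
  Exemption: ₹119,000 − 25% × (₹610,500 − ₹229,000) = ₹119,000 − ₹95,375 = ₹23,625
  Base: ₹610,500 − ₹23,625 = ₹586,875
  ₹586,875 × 12% = ₹70,425

Regular income tax:
  ₹235,000 × 10% = ₹23,500
  ₹147,500 × 17% = ₹25,075
  → ₹48,575

₹70,425 > ₹48,575, so the minimum tax is the binding amount.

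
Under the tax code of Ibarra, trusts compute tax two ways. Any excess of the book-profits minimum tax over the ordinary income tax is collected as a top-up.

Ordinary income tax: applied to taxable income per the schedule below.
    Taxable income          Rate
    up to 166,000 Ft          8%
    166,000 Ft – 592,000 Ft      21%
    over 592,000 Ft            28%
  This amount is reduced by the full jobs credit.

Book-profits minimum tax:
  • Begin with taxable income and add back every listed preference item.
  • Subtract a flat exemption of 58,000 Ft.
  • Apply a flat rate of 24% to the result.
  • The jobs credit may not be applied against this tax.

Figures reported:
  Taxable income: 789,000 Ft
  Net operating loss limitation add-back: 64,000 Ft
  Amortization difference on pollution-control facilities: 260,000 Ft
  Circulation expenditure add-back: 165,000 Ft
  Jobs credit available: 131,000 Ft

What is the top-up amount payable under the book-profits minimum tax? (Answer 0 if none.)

Ordinary income tax:
  166,000 Ft × 8% = 13,280 Ft
  426,000 Ft × 21% = 89,460 Ft
  197,000 Ft × 28% = 55,160 Ft
  → 157,900 Ft
  Less jobs credit 131,000 Ft → 26,900 Ft

Book-profits minimum tax:
  Adjusted income: 789,000 Ft + 64,000 Ft + 260,000 Ft + 165,000 Ft = 1,278,000 Ft
  Less exemption 58,000 Ft → base 1,220,000 Ft
  1,220,000 Ft × 24% = 292,800 Ft

Excess of book-profits minimum tax over ordinary income tax: 292,800 Ft − 26,900 Ft = 265,900 Ft.

265,900 Ft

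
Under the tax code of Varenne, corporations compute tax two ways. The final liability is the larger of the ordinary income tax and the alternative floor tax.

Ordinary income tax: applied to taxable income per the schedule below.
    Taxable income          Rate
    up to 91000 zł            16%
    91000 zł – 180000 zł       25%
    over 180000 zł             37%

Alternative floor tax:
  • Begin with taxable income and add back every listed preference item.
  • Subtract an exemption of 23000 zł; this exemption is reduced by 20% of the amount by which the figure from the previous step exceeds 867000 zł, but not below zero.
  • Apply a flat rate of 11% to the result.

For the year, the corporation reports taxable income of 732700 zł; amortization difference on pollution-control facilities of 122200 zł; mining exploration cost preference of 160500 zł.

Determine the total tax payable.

241309 zł

Alternative floor tax:
  Adjusted income: 732700 zł + 122200 zł + 160500 zł = 1015400 zł
  Exemption: 20% × (1015400 zł − 867000 zł) = 29680 zł ≥ 23000 zł, so the exemption is fully phased out
  Base: 1015400 zł − 0 zł = 1015400 zł
  1015400 zł × 11% = 111694 zł

Ordinary income tax:
  91000 zł × 16% = 14560 zł
  89000 zł × 25% = 22250 zł
  552700 zł × 37% = 204499 zł
  → 241309 zł

241309 zł > 111694 zł, so the ordinary income tax governs.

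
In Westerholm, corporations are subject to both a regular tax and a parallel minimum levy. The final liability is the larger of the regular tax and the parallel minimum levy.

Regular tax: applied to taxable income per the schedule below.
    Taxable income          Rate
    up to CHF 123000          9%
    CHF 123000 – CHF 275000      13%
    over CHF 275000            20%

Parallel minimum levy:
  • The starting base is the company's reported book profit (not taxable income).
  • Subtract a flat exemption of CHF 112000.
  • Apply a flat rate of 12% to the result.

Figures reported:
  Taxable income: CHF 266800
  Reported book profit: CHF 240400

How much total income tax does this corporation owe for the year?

Regular tax:
  CHF 123000 × 9% = CHF 11070
  CHF 143800 × 13% = CHF 18694
  → CHF 29764

Parallel minimum levy:
  Base (reported book profit): CHF 240400
  Less exemption CHF 112000 → base CHF 128400
  CHF 128400 × 12% = CHF 15408

CHF 29764 > CHF 15408, so the regular tax governs.

CHF 29764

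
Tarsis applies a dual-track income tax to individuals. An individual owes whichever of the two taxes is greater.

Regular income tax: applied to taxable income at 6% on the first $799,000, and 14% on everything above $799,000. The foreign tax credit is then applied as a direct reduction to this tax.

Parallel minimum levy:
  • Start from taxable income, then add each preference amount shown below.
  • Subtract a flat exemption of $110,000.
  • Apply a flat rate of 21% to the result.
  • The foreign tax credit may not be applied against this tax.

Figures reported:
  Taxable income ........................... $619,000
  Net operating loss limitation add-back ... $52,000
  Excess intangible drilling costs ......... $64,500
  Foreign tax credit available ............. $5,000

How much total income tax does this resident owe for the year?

$131,355

Parallel minimum levy:
  Adjusted income: $619,000 + $52,000 + $64,500 = $735,500
  Less exemption $110,000 → base $625,500
  $625,500 × 21% = $131,355

Regular income tax:
  $619,000 × 6% = $37,140
  Less foreign tax credit $5,000 → $32,140

$131,355 > $32,140, so the parallel minimum levy is the binding amount.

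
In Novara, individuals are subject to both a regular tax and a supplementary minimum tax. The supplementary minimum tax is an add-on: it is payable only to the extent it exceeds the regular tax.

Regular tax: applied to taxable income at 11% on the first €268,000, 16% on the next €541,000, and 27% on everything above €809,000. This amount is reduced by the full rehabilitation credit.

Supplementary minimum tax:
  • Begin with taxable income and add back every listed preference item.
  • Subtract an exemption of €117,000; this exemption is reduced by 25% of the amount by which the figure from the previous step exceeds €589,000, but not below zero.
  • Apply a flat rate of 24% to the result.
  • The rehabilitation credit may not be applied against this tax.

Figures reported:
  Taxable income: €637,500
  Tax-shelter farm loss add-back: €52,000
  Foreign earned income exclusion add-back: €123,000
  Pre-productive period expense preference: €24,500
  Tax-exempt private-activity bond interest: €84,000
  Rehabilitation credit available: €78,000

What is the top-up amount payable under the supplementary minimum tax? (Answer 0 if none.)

Regular tax:
  €268,000 × 11% = €29,480
  €369,500 × 16% = €59,120
  → €88,600
  Less rehabilitation credit €78,000 → €10,600

Supplementary minimum tax:
  Adjusted income: €637,500 + €52,000 + €123,000 + €24,500 + €84,000 = €921,000
  Exemption: €117,000 − 25% × (€921,000 − €589,000) = €117,000 − €83,000 = €34,000
  Base: €921,000 − €34,000 = €887,000
  €887,000 × 24% = €212,880

Excess of supplementary minimum tax over regular tax: €212,880 − €10,600 = €202,280.

€202,280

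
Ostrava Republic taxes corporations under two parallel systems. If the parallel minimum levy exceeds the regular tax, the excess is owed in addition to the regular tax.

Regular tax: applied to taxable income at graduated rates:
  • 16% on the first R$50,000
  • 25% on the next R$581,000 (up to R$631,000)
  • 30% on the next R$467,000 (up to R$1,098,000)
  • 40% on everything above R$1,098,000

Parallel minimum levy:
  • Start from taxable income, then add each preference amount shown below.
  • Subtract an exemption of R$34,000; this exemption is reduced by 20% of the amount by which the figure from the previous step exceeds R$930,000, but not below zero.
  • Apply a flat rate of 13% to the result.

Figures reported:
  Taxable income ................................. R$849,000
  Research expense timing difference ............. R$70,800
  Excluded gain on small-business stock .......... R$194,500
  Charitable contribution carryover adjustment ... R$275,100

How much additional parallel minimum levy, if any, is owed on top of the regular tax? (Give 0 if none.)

Regular tax:
  R$50,000 × 16% = R$8,000
  R$581,000 × 25% = R$145,250
  R$218,000 × 30% = R$65,400
  → R$218,650

Parallel minimum levy:
  Adjusted income: R$849,000 + R$70,800 + R$194,500 + R$275,100 = R$1,389,400
  Exemption: 20% × (R$1,389,400 − R$930,000) = R$91,880 ≥ R$34,000, so the exemption is fully phased out
  Base: R$1,389,400 − R$0 = R$1,389,400
  R$1,389,400 × 13% = R$180,622

R$180,622 ≤ R$218,650, so no add-on is due.

R$0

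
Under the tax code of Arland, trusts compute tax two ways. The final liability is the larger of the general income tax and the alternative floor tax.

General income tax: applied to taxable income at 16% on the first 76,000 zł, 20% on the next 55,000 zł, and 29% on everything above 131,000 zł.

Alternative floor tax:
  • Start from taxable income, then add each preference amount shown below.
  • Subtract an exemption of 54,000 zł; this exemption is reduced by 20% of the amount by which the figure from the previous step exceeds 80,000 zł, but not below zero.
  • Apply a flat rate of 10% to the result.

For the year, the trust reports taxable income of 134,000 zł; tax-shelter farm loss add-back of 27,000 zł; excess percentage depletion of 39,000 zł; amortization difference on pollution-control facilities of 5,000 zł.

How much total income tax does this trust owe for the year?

Alternative floor tax:
  Adjusted income: 134,000 zł + 27,000 zł + 39,000 zł + 5,000 zł = 205,000 zł
  Exemption: 54,000 zł − 20% × (205,000 zł − 80,000 zł) = 54,000 zł − 25,000 zł = 29,000 zł
  Base: 205,000 zł − 29,000 zł = 176,000 zł
  176,000 zł × 10% = 17,600 zł

General income tax:
  76,000 zł × 16% = 12,160 zł
  55,000 zł × 20% = 11,000 zł
  3,000 zł × 29% = 870 zł
  → 24,030 zł

24,030 zł > 17,600 zł, so the general income tax governs.

24,030 zł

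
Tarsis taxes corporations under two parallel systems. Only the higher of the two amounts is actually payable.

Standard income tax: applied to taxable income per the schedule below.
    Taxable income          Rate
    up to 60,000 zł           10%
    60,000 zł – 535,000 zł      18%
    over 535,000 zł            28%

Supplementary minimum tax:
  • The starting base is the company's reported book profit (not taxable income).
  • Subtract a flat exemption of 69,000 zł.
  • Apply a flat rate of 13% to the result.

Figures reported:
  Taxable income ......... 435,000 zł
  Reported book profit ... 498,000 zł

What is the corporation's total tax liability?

Standard income tax:
  60,000 zł × 10% = 6,000 zł
  375,000 zł × 18% = 67,500 zł
  → 73,500 zł

Supplementary minimum tax:
  Base (reported book profit): 498,000 zł
  Less exemption 69,000 zł → base 429,000 zł
  429,000 zł × 13% = 55,770 zł

73,500 zł > 55,770 zł, so the standard income tax governs.

73,500 zł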